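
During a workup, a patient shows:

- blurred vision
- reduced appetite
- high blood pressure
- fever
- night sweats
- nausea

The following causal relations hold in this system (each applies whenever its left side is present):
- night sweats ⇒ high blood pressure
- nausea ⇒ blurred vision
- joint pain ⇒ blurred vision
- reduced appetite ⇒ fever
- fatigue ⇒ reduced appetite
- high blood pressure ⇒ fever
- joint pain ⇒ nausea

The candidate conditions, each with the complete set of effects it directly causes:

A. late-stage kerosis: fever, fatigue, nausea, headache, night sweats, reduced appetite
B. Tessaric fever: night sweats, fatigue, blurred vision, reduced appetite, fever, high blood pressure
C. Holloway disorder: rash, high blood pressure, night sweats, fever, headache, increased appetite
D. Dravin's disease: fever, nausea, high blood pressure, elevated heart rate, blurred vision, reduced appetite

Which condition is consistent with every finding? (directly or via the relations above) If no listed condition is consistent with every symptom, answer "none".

A

Checking each candidate against the observations:
(A) late-stage kerosis — accounts for every observation (blurred vision via nausea → blurred vision)
(B) Tessaric fever — blurred vision yes; reduced appetite yes; high blood pressure yes; fever yes; night sweats yes; nausea NO
(C) Holloway disorder — fails on blurred vision, reduced appetite, nausea (predicts increased appetite, not reduced appetite)
(D) Dravin's disease — does not account for night sweats
Only (A) is consistent with every observation.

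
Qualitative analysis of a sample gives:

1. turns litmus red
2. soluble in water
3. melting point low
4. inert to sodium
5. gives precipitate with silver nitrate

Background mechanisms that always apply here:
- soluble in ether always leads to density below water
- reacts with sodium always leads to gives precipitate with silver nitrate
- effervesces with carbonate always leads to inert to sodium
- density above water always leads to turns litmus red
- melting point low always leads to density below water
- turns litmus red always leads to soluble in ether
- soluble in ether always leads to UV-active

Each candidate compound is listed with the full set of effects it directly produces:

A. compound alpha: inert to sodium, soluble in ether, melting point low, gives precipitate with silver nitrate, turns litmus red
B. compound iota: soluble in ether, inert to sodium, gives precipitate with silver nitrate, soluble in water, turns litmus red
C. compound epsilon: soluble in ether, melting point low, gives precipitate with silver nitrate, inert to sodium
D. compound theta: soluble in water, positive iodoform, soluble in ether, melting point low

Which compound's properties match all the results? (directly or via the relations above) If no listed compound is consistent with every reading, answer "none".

none

For each candidate, compare predicted effects to what was observed:
(A) compound alpha — turns litmus red ✓; soluble in water ✗; melting point low ✓; inert to sodium ✓; gives precipitate with silver nitrate ✓
(B) compound iota — turns litmus red ✓; soluble in water ✓; melting point low ✗; inert to sodium ✓; gives precipitate with silver nitrate ✓
(C) compound epsilon — does not account for turns litmus red, soluble in water
(D) compound theta — turns litmus red ✗; soluble in water ✓; melting point low ✓; inert to sodium ✗; gives precipitate with silver nitrate ✗
None of the listed candidates fits everything.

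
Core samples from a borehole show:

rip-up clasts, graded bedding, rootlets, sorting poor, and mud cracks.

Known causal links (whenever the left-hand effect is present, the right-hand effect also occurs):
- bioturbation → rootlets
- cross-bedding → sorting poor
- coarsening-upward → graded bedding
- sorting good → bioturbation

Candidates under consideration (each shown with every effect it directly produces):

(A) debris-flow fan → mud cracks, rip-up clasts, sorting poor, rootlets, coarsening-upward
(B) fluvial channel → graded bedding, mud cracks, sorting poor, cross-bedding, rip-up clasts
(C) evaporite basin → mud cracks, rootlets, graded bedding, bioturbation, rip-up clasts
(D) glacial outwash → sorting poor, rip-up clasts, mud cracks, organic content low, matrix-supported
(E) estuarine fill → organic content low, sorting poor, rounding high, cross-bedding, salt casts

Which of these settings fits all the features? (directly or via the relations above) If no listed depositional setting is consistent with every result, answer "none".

A

For each candidate, compare predicted effects to what was observed:
(A) debris-flow fan — rip-up clasts yes; graded bedding yes (through coarsening-upward → graded bedding); rootlets yes; sorting poor yes; mud cracks yes
(B) fluvial channel — rip-up clasts yes; graded bedding yes; rootlets NO; sorting poor yes; mud cracks yes
(C) evaporite basin — does not account for sorting poor
(D) glacial outwash — rip-up clasts yes; graded bedding NO; rootlets NO; sorting poor yes; mud cracks yes
(E) estuarine fill — does not account for rip-up clasts, graded bedding, rootlets, mud cracks
(A) alone accounts for all the evidence.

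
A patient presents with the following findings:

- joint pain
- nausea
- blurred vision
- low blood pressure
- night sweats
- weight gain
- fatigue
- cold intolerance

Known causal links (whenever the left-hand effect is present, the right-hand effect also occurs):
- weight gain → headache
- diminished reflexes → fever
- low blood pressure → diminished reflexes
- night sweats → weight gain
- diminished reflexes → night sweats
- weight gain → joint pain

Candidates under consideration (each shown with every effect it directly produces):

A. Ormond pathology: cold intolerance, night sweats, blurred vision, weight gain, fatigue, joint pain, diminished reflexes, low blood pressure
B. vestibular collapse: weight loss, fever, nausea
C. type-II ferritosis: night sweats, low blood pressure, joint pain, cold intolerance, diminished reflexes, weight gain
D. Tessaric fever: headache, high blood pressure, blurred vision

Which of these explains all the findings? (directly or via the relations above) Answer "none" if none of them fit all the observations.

none

Checking each candidate against the observations:
(A) Ormond pathology — joint pain ✓; nausea ✗; blurred vision ✓; low blood pressure ✓; night sweats ✓; weight gain ✓; fatigue ✓; cold intolerance ✓
(B) vestibular collapse — fails on joint pain, blurred vision, low blood pressure, night sweats, weight gain, fatigue, cold intolerance (predicts weight loss, not weight gain)
(C) type-II ferritosis — does not account for nausea, blurred vision, fatigue
(D) Tessaric fever — joint pain ✗; nausea ✗; blurred vision ✓; low blood pressure ✗; night sweats ✗; weight gain ✗; fatigue ✗; cold intolerance ✗
Every candidate fails on at least one observation.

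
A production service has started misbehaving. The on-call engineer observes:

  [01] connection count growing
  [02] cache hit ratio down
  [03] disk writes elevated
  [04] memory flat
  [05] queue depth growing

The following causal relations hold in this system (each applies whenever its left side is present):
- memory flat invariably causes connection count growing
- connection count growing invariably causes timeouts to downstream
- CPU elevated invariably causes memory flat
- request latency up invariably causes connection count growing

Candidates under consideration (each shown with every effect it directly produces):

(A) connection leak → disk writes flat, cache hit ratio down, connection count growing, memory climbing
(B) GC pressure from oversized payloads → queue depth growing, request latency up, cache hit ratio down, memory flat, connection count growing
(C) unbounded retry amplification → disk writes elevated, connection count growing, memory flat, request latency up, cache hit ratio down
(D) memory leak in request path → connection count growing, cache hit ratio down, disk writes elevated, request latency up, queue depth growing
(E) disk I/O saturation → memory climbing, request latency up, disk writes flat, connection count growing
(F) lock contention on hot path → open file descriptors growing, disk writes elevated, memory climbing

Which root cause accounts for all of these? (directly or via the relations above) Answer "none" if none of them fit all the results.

none

Testing each hypothesis:
(A) connection leak — connection count growing +; cache hit ratio down +; disk writes elevated -; memory flat -; queue depth growing -
(B) GC pressure from oversized payloads — connection count growing +; cache hit ratio down +; disk writes elevated -; memory flat +; queue depth growing +
(C) unbounded retry amplification — connection count growing +; cache hit ratio down +; disk writes elevated +; memory flat +; queue depth growing -
(D) memory leak in request path — connection count growing +; cache hit ratio down +; disk writes elevated +; memory flat -; queue depth growing +
(E) disk I/O saturation — fails on cache hit ratio down, disk writes elevated, memory flat, queue depth growing (predicts disk writes flat, not disk writes elevated; predicts memory climbing, not memory flat)
(F) lock contention on hot path — fails on connection count growing, cache hit ratio down, memory flat, queue depth growing (predicts memory climbing, not memory flat)
None of the listed candidates fits everything.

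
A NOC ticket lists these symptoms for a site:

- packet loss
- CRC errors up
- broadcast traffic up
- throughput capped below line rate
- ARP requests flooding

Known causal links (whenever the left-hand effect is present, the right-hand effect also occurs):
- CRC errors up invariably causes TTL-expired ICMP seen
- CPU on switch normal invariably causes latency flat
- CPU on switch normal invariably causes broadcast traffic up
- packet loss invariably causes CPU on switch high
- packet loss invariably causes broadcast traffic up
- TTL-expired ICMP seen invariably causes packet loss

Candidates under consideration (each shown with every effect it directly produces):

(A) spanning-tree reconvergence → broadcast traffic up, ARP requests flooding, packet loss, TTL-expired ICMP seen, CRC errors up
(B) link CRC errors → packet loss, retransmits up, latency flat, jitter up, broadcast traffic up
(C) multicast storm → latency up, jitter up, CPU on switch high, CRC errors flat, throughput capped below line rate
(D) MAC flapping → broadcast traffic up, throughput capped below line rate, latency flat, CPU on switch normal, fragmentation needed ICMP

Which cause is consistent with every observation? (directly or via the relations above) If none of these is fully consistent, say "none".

For each candidate, compare predicted effects to what was observed:
(A) spanning-tree reconvergence — does not account for throughput capped below line rate
(B) link CRC errors — does not account for CRC errors up, throughput capped below line rate, ARP requests flooding
(C) multicast storm — fails on packet loss, CRC errors up, broadcast traffic up, ARP requests flooding (predicts CRC errors flat, not CRC errors up)
(D) MAC flapping — does not account for packet loss, CRC errors up, ARP requests flooding
Every candidate fails on at least one observation.

none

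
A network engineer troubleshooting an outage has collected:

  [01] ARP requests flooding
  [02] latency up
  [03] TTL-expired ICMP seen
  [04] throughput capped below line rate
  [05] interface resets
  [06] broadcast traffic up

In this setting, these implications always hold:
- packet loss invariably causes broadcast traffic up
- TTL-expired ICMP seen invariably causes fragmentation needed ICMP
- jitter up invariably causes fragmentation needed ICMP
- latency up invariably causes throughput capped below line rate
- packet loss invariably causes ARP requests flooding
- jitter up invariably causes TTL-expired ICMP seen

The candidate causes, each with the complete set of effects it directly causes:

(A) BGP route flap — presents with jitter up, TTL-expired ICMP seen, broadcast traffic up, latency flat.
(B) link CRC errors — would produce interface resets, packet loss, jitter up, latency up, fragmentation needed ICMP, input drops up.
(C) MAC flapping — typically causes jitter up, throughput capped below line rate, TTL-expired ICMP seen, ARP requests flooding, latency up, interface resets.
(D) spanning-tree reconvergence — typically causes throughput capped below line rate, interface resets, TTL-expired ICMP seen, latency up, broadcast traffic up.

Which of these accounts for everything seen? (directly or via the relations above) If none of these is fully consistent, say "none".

Per-candidate check:
(A) BGP route flap — fails on ARP requests flooding, latency up, throughput capped below line rate, interface resets (predicts latency flat, not latency up)
(B) link CRC errors — ARP requests flooding + (through packet loss → ARP requests flooding); latency up +; TTL-expired ICMP seen + (through jitter up → TTL-expired ICMP seen); throughput capped below line rate + (through latency up → throughput capped below line rate); interface resets +; broadcast traffic up + (through packet loss → broadcast traffic up)
(C) MAC flapping — ARP requests flooding +; latency up +; TTL-expired ICMP seen +; throughput capped below line rate +; interface resets +; broadcast traffic up -
(D) spanning-tree reconvergence — ARP requests flooding -; latency up +; TTL-expired ICMP seen +; throughput capped below line rate +; interface resets +; broadcast traffic up +
(B) is the only candidate with no mismatches.

B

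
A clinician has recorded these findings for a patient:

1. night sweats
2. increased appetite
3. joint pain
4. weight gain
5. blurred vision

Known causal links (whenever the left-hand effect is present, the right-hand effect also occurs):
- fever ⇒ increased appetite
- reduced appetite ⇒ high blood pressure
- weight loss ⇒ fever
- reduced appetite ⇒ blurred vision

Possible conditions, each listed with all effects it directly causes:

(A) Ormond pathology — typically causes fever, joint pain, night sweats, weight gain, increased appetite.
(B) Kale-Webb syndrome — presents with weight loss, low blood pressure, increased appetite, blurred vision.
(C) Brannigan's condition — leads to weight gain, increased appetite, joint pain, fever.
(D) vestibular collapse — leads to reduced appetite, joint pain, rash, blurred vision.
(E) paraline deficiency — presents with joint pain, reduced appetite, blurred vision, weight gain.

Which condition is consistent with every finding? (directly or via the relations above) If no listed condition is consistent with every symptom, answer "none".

none

Testing each hypothesis:
(A) Ormond pathology — night sweats yes; increased appetite yes; joint pain yes; weight gain yes; blurred vision NO
(B) Kale-Webb syndrome — night sweats NO; increased appetite yes; joint pain NO; weight gain NO; blurred vision yes
(C) Brannigan's condition — does not account for night sweats, blurred vision
(D) vestibular collapse — night sweats NO; increased appetite NO; joint pain yes; weight gain NO; blurred vision yes
(E) paraline deficiency — fails on night sweats, increased appetite (predicts reduced appetite, not increased appetite)
No candidate is consistent with all observations.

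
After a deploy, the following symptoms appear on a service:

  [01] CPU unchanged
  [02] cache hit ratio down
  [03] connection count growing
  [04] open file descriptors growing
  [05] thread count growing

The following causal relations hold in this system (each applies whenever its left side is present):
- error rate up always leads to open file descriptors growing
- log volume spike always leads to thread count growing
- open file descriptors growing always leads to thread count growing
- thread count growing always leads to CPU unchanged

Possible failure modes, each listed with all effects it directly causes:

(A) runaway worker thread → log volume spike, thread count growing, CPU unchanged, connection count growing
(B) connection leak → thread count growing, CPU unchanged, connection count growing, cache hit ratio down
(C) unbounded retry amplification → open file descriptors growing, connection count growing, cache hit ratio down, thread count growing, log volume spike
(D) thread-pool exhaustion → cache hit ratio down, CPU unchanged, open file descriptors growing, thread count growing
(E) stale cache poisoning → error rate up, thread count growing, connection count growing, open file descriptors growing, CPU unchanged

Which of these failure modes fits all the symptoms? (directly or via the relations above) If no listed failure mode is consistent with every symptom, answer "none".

C

Testing each hypothesis:
(A) runaway worker thread — CPU unchanged +; cache hit ratio down -; connection count growing +; open file descriptors growing -; thread count growing +
(B) connection leak — CPU unchanged +; cache hit ratio down +; connection count growing +; open file descriptors growing -; thread count growing +
(C) unbounded retry amplification — accounts for every observation (CPU unchanged through thread count growing → CPU unchanged)
(D) thread-pool exhaustion — CPU unchanged +; cache hit ratio down +; connection count growing -; open file descriptors growing +; thread count growing +
(E) stale cache poisoning — does not account for cache hit ratio down
(C) is the only candidate with no mismatches.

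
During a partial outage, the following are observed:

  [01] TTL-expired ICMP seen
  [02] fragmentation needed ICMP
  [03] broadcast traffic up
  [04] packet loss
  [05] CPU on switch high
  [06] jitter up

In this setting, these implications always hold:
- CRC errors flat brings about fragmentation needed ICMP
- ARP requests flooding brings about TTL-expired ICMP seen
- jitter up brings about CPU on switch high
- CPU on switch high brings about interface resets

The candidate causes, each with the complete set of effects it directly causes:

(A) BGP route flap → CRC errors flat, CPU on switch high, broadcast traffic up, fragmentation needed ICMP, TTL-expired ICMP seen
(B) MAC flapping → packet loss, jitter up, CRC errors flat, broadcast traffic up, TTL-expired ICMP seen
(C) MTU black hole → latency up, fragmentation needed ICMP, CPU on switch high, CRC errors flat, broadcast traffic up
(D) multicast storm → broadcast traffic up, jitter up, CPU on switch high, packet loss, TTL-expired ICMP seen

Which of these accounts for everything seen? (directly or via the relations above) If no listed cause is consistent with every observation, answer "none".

B

Testing each hypothesis:
(A) BGP route flap — does not account for packet loss, jitter up
(B) MAC flapping — accounts for every observation (fragmentation needed ICMP via CRC errors flat → fragmentation needed ICMP)
(C) MTU black hole — does not account for TTL-expired ICMP seen, packet loss, jitter up
(D) multicast storm — does not account for fragmentation needed ICMP
(B) is the only candidate with no mismatches.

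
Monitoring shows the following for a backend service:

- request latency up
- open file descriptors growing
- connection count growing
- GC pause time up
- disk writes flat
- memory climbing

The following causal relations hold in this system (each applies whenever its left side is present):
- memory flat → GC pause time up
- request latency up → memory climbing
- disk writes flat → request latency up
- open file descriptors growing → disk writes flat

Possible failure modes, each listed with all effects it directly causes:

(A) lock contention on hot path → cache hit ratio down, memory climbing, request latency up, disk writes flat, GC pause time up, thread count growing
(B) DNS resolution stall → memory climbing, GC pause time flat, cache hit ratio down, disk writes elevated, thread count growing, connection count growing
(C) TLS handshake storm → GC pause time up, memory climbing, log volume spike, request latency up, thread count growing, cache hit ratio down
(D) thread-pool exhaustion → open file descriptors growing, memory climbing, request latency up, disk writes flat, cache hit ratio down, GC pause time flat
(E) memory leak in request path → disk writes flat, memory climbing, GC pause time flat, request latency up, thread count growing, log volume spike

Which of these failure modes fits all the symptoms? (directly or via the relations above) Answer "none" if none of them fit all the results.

Testing each hypothesis:
(A) lock contention on hot path — request latency up ✓; open file descriptors growing ✗; connection count growing ✗; GC pause time up ✓; disk writes flat ✓; memory climbing ✓
(B) DNS resolution stall — fails on request latency up, open file descriptors growing, GC pause time up, disk writes flat (predicts GC pause time flat, not GC pause time up; predicts disk writes elevated, not disk writes flat)
(C) TLS handshake storm — does not account for open file descriptors growing, connection count growing, disk writes flat
(D) thread-pool exhaustion — request latency up ✓; open file descriptors growing ✓; connection count growing ✗; GC pause time up ✗; disk writes flat ✓; memory climbing ✓
(E) memory leak in request path — fails on open file descriptors growing, connection count growing, GC pause time up (predicts GC pause time flat, not GC pause time up)
No candidate is consistent with all observations.

none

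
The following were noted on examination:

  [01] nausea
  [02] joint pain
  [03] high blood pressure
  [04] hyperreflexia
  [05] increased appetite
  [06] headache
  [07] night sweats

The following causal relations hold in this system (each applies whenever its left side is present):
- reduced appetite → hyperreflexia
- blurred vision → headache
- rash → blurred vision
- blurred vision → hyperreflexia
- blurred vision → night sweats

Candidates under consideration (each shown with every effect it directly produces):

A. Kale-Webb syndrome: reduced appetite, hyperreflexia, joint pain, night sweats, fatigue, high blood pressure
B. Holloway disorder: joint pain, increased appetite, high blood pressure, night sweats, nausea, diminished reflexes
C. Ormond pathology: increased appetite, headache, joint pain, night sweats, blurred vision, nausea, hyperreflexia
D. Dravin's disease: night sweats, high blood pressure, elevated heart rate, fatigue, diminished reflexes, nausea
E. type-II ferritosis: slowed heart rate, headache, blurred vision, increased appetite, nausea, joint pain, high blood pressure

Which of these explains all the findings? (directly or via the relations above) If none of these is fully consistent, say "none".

For each candidate, compare predicted effects to what was observed:
(A) Kale-Webb syndrome — fails on nausea, increased appetite, headache (predicts reduced appetite, not increased appetite)
(B) Holloway disorder — nausea yes; joint pain yes; high blood pressure yes; hyperreflexia NO; increased appetite yes; headache NO; night sweats yes
(C) Ormond pathology — does not account for high blood pressure
(D) Dravin's disease — nausea yes; joint pain NO; high blood pressure yes; hyperreflexia NO; increased appetite NO; headache NO; night sweats yes
(E) type-II ferritosis — accounts for every observation (hyperreflexia via blurred vision → hyperreflexia)
Only (E) is consistent with every observation.

E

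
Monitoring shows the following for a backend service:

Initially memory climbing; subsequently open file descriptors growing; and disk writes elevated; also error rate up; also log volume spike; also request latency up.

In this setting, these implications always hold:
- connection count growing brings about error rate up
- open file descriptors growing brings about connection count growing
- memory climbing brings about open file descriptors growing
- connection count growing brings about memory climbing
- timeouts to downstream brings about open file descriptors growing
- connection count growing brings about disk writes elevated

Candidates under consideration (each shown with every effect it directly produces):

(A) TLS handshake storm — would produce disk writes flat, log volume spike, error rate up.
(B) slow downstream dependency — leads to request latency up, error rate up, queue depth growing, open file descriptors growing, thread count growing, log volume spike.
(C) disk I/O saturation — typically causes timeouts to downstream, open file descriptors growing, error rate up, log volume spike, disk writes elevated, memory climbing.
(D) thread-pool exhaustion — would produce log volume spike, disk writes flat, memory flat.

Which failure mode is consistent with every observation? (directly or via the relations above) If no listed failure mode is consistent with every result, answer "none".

Testing each hypothesis:
(A) TLS handshake storm — memory climbing miss; open file descriptors growing miss; disk writes elevated miss; error rate up match; log volume spike match; request latency up miss
(B) slow downstream dependency — accounts for every observation (memory climbing via open file descriptors growing → connection count growing → memory climbing)
(C) disk I/O saturation — memory climbing match; open file descriptors growing match; disk writes elevated match; error rate up match; log volume spike match; request latency up miss
(D) thread-pool exhaustion — memory climbing miss; open file descriptors growing miss; disk writes elevated miss; error rate up miss; log volume spike match; request latency up miss
(B) alone accounts for all the evidence.

B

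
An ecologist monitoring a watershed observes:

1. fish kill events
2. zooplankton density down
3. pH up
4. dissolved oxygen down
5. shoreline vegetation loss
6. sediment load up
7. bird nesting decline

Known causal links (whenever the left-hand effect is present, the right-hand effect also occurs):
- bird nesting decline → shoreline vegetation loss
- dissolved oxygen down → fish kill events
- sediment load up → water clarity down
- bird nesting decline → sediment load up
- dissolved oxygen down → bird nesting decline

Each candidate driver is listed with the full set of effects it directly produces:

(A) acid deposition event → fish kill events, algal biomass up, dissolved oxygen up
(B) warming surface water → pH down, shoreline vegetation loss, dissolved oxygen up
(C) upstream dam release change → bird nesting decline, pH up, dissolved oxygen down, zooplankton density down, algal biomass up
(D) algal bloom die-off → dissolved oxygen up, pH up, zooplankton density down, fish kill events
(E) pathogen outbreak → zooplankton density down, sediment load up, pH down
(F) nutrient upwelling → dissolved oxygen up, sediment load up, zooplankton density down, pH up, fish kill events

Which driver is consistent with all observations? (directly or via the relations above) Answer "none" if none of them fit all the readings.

For each candidate, compare predicted effects to what was observed:
(A) acid deposition event — fish kill events yes; zooplankton density down NO; pH up NO; dissolved oxygen down NO; shoreline vegetation loss NO; sediment load up NO; bird nesting decline NO
(B) warming surface water — fish kill events NO; zooplankton density down NO; pH up NO; dissolved oxygen down NO; shoreline vegetation loss yes; sediment load up NO; bird nesting decline NO
(C) upstream dam release change — fish kill events yes (through dissolved oxygen down → fish kill events); zooplankton density down yes; pH up yes; dissolved oxygen down yes; shoreline vegetation loss yes (through bird nesting decline → shoreline vegetation loss); sediment load up yes (through bird nesting decline → sediment load up); bird nesting decline yes
(D) algal bloom die-off — fails on dissolved oxygen down, shoreline vegetation loss, sediment load up, bird nesting decline (predicts dissolved oxygen up, not dissolved oxygen down)
(E) pathogen outbreak — fails on fish kill events, pH up, dissolved oxygen down, shoreline vegetation loss, bird nesting decline (predicts pH down, not pH up)
(F) nutrient upwelling — fails on dissolved oxygen down, shoreline vegetation loss, bird nesting decline (predicts dissolved oxygen up, not dissolved oxygen down)
(C) is the only candidate with no mismatches.

C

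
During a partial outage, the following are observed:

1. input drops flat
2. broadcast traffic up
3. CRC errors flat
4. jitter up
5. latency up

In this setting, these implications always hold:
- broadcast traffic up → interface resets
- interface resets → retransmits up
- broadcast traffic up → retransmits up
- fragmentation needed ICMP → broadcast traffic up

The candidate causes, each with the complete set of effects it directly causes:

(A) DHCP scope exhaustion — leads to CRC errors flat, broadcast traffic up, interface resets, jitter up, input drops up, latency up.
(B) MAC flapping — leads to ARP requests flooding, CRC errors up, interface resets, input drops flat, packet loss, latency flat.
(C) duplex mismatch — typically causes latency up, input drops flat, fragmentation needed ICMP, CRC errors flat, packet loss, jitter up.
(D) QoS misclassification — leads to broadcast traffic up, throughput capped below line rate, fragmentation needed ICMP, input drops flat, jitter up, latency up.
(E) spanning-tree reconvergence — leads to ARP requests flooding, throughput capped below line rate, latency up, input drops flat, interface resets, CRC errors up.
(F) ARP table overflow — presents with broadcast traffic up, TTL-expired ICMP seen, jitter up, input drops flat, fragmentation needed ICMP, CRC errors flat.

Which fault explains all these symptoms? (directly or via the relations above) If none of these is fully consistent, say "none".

Testing each hypothesis:
(A) DHCP scope exhaustion — input drops flat ✗; broadcast traffic up ✓; CRC errors flat ✓; jitter up ✓; latency up ✓
(B) MAC flapping — input drops flat ✓; broadcast traffic up ✗; CRC errors flat ✗; jitter up ✗; latency up ✗
(C) duplex mismatch — input drops flat ✓; broadcast traffic up ✓ (by fragmentation needed ICMP → broadcast traffic up); CRC errors flat ✓; jitter up ✓; latency up ✓
(D) QoS misclassification — input drops flat ✓; broadcast traffic up ✓; CRC errors flat ✗; jitter up ✓; latency up ✓
(E) spanning-tree reconvergence — fails on broadcast traffic up, CRC errors flat, jitter up (predicts CRC errors up, not CRC errors flat)
(F) ARP table overflow — does not account for latency up
Only (C) is consistent with every observation.

C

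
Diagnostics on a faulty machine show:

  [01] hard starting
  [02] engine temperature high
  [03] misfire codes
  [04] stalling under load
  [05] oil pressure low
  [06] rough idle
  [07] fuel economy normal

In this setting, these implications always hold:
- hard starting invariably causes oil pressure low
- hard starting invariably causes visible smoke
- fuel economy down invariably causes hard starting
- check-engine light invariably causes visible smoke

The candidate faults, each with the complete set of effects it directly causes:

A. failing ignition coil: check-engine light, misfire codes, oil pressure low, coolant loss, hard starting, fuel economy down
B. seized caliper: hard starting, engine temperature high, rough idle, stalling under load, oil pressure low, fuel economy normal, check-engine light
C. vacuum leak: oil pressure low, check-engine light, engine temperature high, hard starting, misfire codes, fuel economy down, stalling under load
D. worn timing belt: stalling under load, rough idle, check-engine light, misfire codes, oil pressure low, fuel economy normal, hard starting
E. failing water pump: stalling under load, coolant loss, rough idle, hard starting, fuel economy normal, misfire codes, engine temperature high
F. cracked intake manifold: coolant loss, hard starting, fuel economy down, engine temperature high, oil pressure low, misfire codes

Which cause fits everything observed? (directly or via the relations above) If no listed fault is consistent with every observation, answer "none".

E

Checking each candidate against the observations:
(A) failing ignition coil — fails on engine temperature high, stalling under load, rough idle, fuel economy normal (predicts fuel economy down, not fuel economy normal)
(B) seized caliper — hard starting yes; engine temperature high yes; misfire codes NO; stalling under load yes; oil pressure low yes; rough idle yes; fuel economy normal yes
(C) vacuum leak — hard starting yes; engine temperature high yes; misfire codes yes; stalling under load yes; oil pressure low yes; rough idle NO; fuel economy normal NO
(D) worn timing belt — does not account for engine temperature high
(E) failing water pump — accounts for every observation (oil pressure low by hard starting → oil pressure low)
(F) cracked intake manifold — hard starting yes; engine temperature high yes; misfire codes yes; stalling under load NO; oil pressure low yes; rough idle NO; fuel economy normal NO
(E) alone accounts for all the evidence.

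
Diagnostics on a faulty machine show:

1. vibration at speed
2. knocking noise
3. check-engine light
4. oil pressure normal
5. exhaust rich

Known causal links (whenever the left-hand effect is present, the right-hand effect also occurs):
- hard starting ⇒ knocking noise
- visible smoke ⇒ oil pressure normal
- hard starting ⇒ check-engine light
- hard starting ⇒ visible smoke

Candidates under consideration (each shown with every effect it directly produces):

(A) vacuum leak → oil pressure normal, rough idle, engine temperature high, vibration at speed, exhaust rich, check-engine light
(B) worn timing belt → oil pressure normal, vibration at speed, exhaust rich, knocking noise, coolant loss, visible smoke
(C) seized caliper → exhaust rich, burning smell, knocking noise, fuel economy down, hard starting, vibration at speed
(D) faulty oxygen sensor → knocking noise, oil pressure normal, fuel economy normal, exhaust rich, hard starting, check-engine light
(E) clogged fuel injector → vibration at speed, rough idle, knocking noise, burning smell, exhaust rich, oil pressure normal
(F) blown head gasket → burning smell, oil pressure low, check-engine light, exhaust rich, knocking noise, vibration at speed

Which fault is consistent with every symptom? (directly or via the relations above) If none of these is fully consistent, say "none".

Checking each candidate against the observations:
(A) vacuum leak — vibration at speed match; knocking noise miss; check-engine light match; oil pressure normal match; exhaust rich match
(B) worn timing belt — does not account for check-engine light
(C) seized caliper — vibration at speed match; knocking noise match; check-engine light match (by hard starting → check-engine light); oil pressure normal match (by hard starting → visible smoke → oil pressure normal); exhaust rich match
(D) faulty oxygen sensor — does not account for vibration at speed
(E) clogged fuel injector — vibration at speed match; knocking noise match; check-engine light miss; oil pressure normal match; exhaust rich match
(F) blown head gasket — vibration at speed match; knocking noise match; check-engine light match; oil pressure normal miss; exhaust rich match
(C) is the only candidate with no mismatches.

C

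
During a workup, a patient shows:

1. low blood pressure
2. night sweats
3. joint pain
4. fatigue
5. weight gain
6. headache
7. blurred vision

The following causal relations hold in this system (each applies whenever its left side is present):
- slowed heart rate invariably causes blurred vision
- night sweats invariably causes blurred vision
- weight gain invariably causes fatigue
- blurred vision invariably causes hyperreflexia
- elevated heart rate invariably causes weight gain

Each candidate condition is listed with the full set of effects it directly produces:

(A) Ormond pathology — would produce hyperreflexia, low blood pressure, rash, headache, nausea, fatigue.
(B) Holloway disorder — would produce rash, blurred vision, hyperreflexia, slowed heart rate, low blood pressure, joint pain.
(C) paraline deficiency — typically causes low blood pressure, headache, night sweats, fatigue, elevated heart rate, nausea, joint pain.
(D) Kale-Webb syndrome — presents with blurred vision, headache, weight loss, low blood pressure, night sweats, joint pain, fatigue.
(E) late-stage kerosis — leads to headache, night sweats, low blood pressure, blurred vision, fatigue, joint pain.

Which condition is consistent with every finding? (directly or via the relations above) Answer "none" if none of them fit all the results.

C

Per-candidate check:
(A) Ormond pathology — low blood pressure match; night sweats miss; joint pain miss; fatigue match; weight gain miss; headache match; blurred vision miss
(B) Holloway disorder — low blood pressure match; night sweats miss; joint pain match; fatigue miss; weight gain miss; headache miss; blurred vision match
(C) paraline deficiency — low blood pressure match; night sweats match; joint pain match; fatigue match; weight gain match (by elevated heart rate → weight gain); headache match; blurred vision match (by night sweats → blurred vision)
(D) Kale-Webb syndrome — low blood pressure match; night sweats match; joint pain match; fatigue match; weight gain miss; headache match; blurred vision match
(E) late-stage kerosis — does not account for weight gain
Only (C) is consistent with every observation.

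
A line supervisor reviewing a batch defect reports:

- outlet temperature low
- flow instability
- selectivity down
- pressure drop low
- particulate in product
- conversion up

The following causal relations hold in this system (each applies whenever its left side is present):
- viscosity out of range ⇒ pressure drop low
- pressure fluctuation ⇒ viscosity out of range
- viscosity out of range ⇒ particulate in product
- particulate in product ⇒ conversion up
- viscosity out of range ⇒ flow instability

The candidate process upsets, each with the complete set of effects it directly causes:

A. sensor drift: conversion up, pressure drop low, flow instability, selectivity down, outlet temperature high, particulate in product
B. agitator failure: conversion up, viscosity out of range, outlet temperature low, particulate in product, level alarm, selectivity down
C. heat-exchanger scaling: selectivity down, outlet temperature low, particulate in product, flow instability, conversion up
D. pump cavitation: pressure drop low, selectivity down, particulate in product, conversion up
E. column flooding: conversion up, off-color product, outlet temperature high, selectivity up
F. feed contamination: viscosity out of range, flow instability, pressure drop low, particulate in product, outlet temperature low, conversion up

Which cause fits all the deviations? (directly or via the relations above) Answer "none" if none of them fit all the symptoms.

B

Per-candidate check:
(A) sensor drift — outlet temperature low NO; flow instability yes; selectivity down yes; pressure drop low yes; particulate in product yes; conversion up yes
(B) agitator failure — outlet temperature low yes; flow instability yes (by viscosity out of range → flow instability); selectivity down yes; pressure drop low yes (by viscosity out of range → pressure drop low); particulate in product yes; conversion up yes
(C) heat-exchanger scaling — outlet temperature low yes; flow instability yes; selectivity down yes; pressure drop low NO; particulate in product yes; conversion up yes
(D) pump cavitation — outlet temperature low NO; flow instability NO; selectivity down yes; pressure drop low yes; particulate in product yes; conversion up yes
(E) column flooding — fails on outlet temperature low, flow instability, selectivity down, pressure drop low, particulate in product (predicts outlet temperature high, not outlet temperature low; predicts selectivity up, not selectivity down)
(F) feed contamination — does not account for selectivity down
(B) alone accounts for all the evidence.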